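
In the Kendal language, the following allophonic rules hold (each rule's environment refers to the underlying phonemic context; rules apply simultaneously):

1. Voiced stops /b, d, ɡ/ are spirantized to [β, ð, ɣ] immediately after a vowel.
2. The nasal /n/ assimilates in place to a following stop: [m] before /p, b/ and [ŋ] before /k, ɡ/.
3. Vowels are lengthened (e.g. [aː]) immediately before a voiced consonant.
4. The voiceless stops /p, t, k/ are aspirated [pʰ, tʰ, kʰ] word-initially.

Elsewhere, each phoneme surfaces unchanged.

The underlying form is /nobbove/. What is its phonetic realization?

/n/ (word-initial) fails the environment for rule 2, so it stays [n].
/o/ meets the environment for rule 3 (before a voiced consonant) → [oː].
Rule 1 applies to /b/ (between /o/ and /b/: immediately after a vowel) → [β].
/b/ — between /b/ and /o/; rule 1 does not apply here → [b].
/o/ (between /b/ and /v/): before a voiced consonant, so rule 3 applies → [oː].
/e/ (word-final): rule 3 targets it, but not before a voiced consonant → unchanged [e].

[noːβboːve]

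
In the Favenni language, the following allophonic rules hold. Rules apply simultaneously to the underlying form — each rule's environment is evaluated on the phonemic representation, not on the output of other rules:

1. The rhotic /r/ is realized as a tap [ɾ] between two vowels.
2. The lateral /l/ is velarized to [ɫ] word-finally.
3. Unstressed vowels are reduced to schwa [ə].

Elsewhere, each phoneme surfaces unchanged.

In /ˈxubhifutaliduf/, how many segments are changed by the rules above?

5

Segments that undergo a rule: /i/ → [ə] (rule 3); /u/ → [ə] (rule 3); /a/ → [ə] (rule 3); /i/ → [ə] (rule 3); /u/ → [ə] (rule 3).
All other segments surface unchanged.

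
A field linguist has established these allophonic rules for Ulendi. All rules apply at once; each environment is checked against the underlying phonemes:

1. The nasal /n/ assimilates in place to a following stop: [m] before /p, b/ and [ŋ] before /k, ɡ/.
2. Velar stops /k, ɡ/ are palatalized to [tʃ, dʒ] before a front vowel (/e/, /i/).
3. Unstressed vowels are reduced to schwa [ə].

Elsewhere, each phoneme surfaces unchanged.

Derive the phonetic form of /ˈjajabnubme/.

/j/ — not in any rule's target class → [j].
/a/ — between /j/ and /j/; rule 3 does not apply here → [a].
/j/ (between /a/ and /a/) is unaffected → [j].
/a/ (between /j/ and /b/): in an unstressed syllable, so rule 3 applies → [ə].
/b/ — not in any rule's target class → [b].
/n/ (between /b/ and /u/) fails the environment for rule 1, so it stays [n].
Rule 3 applies to /u/ (between /n/ and /b/: in an unstressed syllable) → [ə].
/b/ stays [b].
/m/ stays [m].
/e/ meets the environment for rule 3 (in an unstressed syllable) → [ə].

[ˈjajəbnəbmə]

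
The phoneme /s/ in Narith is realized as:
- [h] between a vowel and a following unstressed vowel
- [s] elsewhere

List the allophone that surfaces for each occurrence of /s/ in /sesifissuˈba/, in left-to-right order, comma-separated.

[s], [h], [s], [s]

Occurrence 1 (position 1): no conditioning environment matches → elsewhere allophone [s].
Occurrence 2 (position 3): between a vowel and a following unstressed vowel → [h].
Occurrence 3 (position 7): no conditioning environment matches → elsewhere allophone [s].
Occurrence 4 (position 8): no conditioning environment matches → elsewhere allophone [s].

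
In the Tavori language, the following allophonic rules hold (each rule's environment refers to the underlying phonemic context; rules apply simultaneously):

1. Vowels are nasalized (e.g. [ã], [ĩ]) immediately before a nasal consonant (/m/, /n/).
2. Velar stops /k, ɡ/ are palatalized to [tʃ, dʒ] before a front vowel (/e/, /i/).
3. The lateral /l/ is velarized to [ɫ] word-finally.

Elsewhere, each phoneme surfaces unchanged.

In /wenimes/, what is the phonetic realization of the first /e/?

[ẽ]

/e/ (between /w/ and /n/) occurs before a nasal consonant → [ẽ] by rule 1.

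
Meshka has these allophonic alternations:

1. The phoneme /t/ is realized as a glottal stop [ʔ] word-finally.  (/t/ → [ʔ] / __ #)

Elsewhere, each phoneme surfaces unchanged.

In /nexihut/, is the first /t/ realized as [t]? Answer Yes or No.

/t/ meets the environment for rule 1 (word-finally) → [ʔ].
The actual realization is [ʔ], not [t].

No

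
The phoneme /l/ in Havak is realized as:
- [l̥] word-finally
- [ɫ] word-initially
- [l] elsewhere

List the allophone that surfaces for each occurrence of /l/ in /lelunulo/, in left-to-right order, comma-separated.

Occurrence 1 (position 1): word-initially → [ɫ].
Occurrence 2 (position 3): no conditioning environment matches → elsewhere allophone [l].
Occurrence 3 (position 7): no conditioning environment matches → elsewhere allophone [l].

[ɫ], [l], [l]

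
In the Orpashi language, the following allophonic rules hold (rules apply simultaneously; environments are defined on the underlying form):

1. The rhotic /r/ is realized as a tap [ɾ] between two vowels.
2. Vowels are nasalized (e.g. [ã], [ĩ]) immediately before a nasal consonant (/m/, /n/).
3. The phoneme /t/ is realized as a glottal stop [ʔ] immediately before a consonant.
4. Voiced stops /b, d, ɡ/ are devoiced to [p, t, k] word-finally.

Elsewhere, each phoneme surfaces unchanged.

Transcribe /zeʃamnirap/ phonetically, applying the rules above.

[zeʃãmniɾap]

/z/ stays [z].
/e/ — between /z/ and /ʃ/; rule 2 does not apply here → [e].
/ʃ/ stays [ʃ].
/a/ (between /ʃ/ and /m/): before a nasal consonant, so rule 2 applies → [ã].
/m/ (between /a/ and /n/): no rule targets it → [m].
/n/ — not in any rule's target class → [n].
/i/ (between /n/ and /r/): rule 2 targets it, but not before a nasal consonant → unchanged [i].
/r/ meets the environment for rule 1 (between two vowels) → [ɾ].
/a/ (between /r/ and /p/) is in the target of rule 2 but the environment (before a nasal consonant) is not met → [a].
/p/ stays [p].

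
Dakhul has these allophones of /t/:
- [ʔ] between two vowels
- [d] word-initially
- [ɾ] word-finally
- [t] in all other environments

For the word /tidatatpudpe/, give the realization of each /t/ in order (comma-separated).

Occurrence 1 (position 1): word-initially → [d].
Occurrence 2 (position 5): between two vowels → [ʔ].
Occurrence 3 (position 7): no conditioning environment matches → elsewhere allophone [t].

[d], [ʔ], [t]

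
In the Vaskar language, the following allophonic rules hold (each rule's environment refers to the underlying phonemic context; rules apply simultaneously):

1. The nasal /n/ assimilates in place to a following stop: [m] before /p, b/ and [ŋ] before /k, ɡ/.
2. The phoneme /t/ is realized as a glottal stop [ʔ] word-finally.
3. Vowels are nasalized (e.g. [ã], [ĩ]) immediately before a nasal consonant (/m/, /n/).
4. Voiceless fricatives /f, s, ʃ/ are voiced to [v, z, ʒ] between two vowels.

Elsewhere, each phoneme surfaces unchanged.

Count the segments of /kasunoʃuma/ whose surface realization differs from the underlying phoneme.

Segments that undergo a rule: /s/ → [z] (rule 4); /u/ → [ũ] (rule 3); /ʃ/ → [ʒ] (rule 4); /u/ → [ũ] (rule 3).
All other segments surface unchanged.

4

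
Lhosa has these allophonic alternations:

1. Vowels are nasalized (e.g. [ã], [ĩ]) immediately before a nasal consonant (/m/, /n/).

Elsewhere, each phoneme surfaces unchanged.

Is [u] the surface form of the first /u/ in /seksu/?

Yes

/u/ (word-final) is in the target of rule 1 but the environment (before a nasal consonant) is not met → [u].
The actual realization is [u], which matches [u].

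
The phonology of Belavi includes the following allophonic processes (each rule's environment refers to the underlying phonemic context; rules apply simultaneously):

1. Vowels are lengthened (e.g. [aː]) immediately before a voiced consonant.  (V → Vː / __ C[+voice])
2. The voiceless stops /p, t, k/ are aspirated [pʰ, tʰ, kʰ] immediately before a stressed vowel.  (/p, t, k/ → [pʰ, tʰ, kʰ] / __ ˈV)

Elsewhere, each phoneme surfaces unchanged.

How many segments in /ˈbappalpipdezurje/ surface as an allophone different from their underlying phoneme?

Segments that undergo a rule: /a/ → [aː] (rule 1); /e/ → [eː] (rule 1); /u/ → [uː] (rule 1).
All other segments surface unchanged.

3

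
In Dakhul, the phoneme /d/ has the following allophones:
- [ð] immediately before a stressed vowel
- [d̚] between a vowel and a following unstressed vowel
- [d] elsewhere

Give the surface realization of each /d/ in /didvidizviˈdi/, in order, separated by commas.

Occurrence 1 (position 1): no conditioning environment matches → elsewhere allophone [d].
Occurrence 2 (position 3): no conditioning environment matches → elsewhere allophone [d].
Occurrence 3 (position 6): between a vowel and a following unstressed vowel → [d̚].
Occurrence 4 (position 11): immediately before a stressed vowel → [ð].

[d], [d], [d̚], [ð]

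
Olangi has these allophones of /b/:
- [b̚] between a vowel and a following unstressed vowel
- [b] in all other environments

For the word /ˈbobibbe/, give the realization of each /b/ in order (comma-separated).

Occurrence 1 (position 1): no conditioning environment matches → elsewhere allophone [b].
Occurrence 2 (position 3): between a vowel and a following unstressed vowel → [b̚].
Occurrence 3 (position 5): no conditioning environment matches → elsewhere allophone [b].
Occurrence 4 (position 6): no conditioning environment matches → elsewhere allophone [b].

[b], [b̚], [b], [b]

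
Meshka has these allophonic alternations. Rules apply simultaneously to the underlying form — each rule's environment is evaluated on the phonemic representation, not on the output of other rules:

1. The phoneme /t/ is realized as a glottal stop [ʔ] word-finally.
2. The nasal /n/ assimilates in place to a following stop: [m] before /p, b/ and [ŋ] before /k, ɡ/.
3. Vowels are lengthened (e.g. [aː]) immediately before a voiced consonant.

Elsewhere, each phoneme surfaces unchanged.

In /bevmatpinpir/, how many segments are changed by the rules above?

4

Segments that undergo a rule: /e/ → [eː] (rule 3); /i/ → [iː] (rule 3); /n/ → [m] (rule 2); /i/ → [iː] (rule 3).
All other segments surface unchanged.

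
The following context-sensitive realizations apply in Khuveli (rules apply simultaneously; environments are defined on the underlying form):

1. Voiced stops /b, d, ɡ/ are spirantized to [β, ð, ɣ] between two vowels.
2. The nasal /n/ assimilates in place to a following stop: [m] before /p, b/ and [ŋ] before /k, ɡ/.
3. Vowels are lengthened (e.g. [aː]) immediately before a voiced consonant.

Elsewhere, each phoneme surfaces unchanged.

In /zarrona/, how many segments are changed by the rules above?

2

Segments that undergo a rule: /a/ → [aː] (rule 3); /o/ → [oː] (rule 3).
All other segments surface unchanged.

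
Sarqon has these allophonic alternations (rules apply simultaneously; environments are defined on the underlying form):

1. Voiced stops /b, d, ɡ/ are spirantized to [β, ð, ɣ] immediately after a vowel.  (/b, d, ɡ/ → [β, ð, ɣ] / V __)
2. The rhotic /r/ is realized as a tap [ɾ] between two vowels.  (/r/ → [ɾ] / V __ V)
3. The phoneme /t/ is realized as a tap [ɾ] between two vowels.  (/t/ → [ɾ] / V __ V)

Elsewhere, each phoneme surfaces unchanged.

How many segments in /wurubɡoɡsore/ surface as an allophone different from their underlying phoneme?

4

Segments that undergo a rule: /r/ → [ɾ] (rule 2); /b/ → [β] (rule 1); /ɡ/ → [ɣ] (rule 1); /r/ → [ɾ] (rule 2).
All other segments surface unchanged.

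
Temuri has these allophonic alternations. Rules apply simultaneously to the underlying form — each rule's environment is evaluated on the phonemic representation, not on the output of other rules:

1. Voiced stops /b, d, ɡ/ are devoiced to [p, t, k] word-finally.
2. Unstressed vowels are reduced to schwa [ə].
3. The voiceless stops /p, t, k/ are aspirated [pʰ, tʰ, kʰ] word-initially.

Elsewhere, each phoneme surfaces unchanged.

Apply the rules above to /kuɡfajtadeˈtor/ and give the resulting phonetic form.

Rule 3 applies to /k/ (word-initial: word-initially) → [kʰ].
/u/ (between /k/ and /ɡ/) occurs in an unstressed syllable → [ə] by rule 2.
/ɡ/ — between /u/ and /f/; rule 1 does not apply here → [ɡ].
/f/ stays [f].
/a/ meets the environment for rule 2 (in an unstressed syllable) → [ə].
/j/ (between /a/ and /t/) is unaffected → [j].
/t/ — between /j/ and /a/; rule 3 does not apply here → [t].
/a/ — between /t/ and /d/, in an unstressed syllable — surfaces as [ə] (rule 2).
/d/ (between /a/ and /e/) fails the environment for rule 1, so it stays [d].
/e/ meets the environment for rule 2 (in an unstressed syllable) → [ə].
/t/ (between /e/ and /o/) is in the target of rule 3 but the environment (word-initially) is not met → [t].
/o/ (between /t/ and /r/): rule 2 targets it, but not in an unstressed syllable → unchanged [o].
/r/ — not in any rule's target class → [r].

[kʰəɡfəjtədəˈtor]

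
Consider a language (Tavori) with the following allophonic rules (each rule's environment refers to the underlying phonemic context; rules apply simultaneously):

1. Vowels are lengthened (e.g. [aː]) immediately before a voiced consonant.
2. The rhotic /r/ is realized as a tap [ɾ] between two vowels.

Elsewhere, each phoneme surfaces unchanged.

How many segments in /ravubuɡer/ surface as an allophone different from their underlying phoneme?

4

Segments that undergo a rule: /a/ → [aː] (rule 1); /u/ → [uː] (rule 1); /u/ → [uː] (rule 1); /e/ → [eː] (rule 1).
All other segments surface unchanged.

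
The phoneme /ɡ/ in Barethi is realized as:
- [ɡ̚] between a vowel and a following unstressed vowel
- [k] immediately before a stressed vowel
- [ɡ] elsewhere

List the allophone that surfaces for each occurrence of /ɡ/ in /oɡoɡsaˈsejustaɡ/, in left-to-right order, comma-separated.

Occurrence 1 (position 2): between a vowel and a following unstressed vowel → [ɡ̚].
Occurrence 2 (position 4): no conditioning environment matches → elsewhere allophone [ɡ].
Occurrence 3 (position 14): no conditioning environment matches → elsewhere allophone [ɡ].

[ɡ̚], [ɡ], [ɡ]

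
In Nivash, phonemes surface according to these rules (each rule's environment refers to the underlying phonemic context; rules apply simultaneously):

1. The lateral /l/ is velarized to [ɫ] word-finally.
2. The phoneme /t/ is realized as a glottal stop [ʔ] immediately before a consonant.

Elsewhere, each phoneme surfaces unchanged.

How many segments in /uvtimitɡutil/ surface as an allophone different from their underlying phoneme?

2

Segments that undergo a rule: /t/ → [ʔ] (rule 2); /l/ → [ɫ] (rule 1).
All other segments surface unchanged.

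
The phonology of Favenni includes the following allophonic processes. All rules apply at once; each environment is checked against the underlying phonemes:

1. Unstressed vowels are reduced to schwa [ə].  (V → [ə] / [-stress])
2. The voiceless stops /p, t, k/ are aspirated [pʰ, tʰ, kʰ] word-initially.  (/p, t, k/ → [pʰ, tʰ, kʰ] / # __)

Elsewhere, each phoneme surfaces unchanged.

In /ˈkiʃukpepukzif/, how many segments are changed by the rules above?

5

Segments that undergo a rule: /k/ → [kʰ] (rule 2); /u/ → [ə] (rule 1); /e/ → [ə] (rule 1); /u/ → [ə] (rule 1); /i/ → [ə] (rule 1).
All other segments surface unchanged.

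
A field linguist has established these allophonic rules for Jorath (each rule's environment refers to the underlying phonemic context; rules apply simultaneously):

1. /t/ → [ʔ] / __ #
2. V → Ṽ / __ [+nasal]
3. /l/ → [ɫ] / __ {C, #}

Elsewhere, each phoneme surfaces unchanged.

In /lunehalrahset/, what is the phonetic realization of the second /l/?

/l/ (between /a/ and /r/) occurs word-finally or immediately before a consonant → [ɫ] by rule 3.

[ɫ]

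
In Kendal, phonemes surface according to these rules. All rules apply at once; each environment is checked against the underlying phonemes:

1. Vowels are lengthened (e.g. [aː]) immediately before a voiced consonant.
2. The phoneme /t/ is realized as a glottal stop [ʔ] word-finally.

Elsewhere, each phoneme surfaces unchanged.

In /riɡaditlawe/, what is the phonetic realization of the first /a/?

/a/ (between /ɡ/ and /d/): before a voiced consonant, so rule 1 applies → [aː].

[aː]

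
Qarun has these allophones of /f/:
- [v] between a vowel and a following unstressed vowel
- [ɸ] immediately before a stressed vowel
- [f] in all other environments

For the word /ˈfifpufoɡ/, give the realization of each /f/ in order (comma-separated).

[ɸ], [f], [v]

Occurrence 1 (position 1): immediately before a stressed vowel → [ɸ].
Occurrence 2 (position 3): no conditioning environment matches → elsewhere allophone [f].
Occurrence 3 (position 6): between a vowel and a following unstressed vowel → [v].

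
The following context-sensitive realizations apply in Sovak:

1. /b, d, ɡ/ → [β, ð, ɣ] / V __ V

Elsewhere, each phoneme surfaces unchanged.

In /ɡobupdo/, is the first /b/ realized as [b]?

Rule 1 applies to /b/ (between /o/ and /u/: between two vowels) → [β].
The actual realization is [β], not [b].

No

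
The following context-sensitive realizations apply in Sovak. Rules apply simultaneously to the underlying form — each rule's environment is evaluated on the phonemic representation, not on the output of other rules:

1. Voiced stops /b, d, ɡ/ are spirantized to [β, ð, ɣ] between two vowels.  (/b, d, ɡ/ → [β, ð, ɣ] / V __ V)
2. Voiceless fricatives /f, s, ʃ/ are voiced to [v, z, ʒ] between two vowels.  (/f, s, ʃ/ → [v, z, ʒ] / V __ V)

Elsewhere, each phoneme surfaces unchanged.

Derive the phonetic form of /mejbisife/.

/m/ — not in any rule's target class → [m].
/e/ — not in any rule's target class → [e].
/j/ (between /e/ and /b/): no rule targets it → [j].
/b/ (between /j/ and /i/) fails the environment for rule 1, so it stays [b].
/i/ (between /b/ and /s/) is unaffected → [i].
Rule 2 applies to /s/ (between /i/ and /i/: between two vowels) → [z].
/i/ stays [i].
/f/ — between /i/ and /e/, between two vowels — surfaces as [v] (rule 2).
/e/ stays [e].

[mejbizive]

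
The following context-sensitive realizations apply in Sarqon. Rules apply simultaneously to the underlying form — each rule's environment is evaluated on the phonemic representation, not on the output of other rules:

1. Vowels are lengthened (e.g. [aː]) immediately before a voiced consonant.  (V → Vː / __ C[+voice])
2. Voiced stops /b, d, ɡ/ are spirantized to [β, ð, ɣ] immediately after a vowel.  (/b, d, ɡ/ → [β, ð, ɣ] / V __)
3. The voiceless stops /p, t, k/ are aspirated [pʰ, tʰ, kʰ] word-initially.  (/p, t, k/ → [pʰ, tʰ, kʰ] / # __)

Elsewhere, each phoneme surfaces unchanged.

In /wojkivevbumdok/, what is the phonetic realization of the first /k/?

[k]

/k/ — between /j/ and /i/; rule 3 does not apply here → [k].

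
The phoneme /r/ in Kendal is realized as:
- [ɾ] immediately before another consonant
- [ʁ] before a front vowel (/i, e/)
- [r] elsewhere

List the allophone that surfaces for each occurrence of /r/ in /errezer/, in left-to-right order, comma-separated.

[ɾ], [ʁ], [r]

Occurrence 1 (position 2): immediately before another consonant → [ɾ].
Occurrence 2 (position 3): before a front vowel (/i, e/) → [ʁ].
Occurrence 3 (position 7): no conditioning environment matches → elsewhere allophone [r].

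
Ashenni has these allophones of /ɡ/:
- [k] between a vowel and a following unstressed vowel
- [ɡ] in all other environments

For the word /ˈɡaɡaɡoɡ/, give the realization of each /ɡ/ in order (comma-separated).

[ɡ], [k], [k], [ɡ]

Occurrence 1 (position 1): no conditioning environment matches → elsewhere allophone [ɡ].
Occurrence 2 (position 3): between a vowel and a following unstressed vowel → [k].
Occurrence 3 (position 5): between a vowel and a following unstressed vowel → [k].
Occurrence 4 (position 7): no conditioning environment matches → elsewhere allophone [ɡ].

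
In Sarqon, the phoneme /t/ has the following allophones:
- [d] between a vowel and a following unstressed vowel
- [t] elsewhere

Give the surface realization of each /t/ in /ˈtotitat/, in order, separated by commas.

Occurrence 1 (position 1): no conditioning environment matches → elsewhere allophone [t].
Occurrence 2 (position 3): between a vowel and a following unstressed vowel → [d].
Occurrence 3 (position 5): between a vowel and a following unstressed vowel → [d].
Occurrence 4 (position 7): no conditioning environment matches → elsewhere allophone [t].

[t], [d], [d], [t]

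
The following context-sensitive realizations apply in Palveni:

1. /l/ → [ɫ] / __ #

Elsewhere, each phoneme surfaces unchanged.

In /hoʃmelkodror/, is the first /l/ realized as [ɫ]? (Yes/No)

No

/l/ (between /e/ and /k/) fails the environment for rule 1, so it stays [l].
The actual realization is [l], not [ɫ].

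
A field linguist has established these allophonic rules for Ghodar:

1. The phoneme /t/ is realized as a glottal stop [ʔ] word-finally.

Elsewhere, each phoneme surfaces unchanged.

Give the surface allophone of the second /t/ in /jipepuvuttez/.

[t]

/t/ (between /t/ and /e/) fails the environment for rule 1, so it stays [t].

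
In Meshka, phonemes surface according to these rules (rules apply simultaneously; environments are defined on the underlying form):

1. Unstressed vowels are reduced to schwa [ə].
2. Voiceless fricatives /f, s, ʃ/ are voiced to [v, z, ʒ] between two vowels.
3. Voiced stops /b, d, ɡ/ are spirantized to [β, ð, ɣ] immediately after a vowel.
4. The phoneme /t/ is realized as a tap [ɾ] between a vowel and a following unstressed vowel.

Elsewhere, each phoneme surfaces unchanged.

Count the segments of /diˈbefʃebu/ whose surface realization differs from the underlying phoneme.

Segments that undergo a rule: /i/ → [ə] (rule 1); /b/ → [β] (rule 3); /e/ → [ə] (rule 1); /b/ → [β] (rule 3); /u/ → [ə] (rule 1).
All other segments surface unchanged.

5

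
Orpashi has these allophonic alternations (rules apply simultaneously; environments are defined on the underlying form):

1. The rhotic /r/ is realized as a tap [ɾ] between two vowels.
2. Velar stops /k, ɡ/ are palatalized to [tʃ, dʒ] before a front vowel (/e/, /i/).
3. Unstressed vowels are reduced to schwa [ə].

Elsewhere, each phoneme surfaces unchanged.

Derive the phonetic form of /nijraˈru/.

/n/ (word-initial): no rule targets it → [n].
Rule 3 applies to /i/ (between /n/ and /j/: in an unstressed syllable) → [ə].
/j/ stays [j].
/r/ — between /j/ and /a/; rule 1 does not apply here → [r].
/a/ (between /r/ and /r/) occurs in an unstressed syllable → [ə] by rule 3.
/r/ — between /a/ and /u/, between two vowels — surfaces as [ɾ] (rule 1).
/u/ (word-final) is in the target of rule 3 but the environment (in an unstressed syllable) is not met → [u].

[nəjrəˈɾu]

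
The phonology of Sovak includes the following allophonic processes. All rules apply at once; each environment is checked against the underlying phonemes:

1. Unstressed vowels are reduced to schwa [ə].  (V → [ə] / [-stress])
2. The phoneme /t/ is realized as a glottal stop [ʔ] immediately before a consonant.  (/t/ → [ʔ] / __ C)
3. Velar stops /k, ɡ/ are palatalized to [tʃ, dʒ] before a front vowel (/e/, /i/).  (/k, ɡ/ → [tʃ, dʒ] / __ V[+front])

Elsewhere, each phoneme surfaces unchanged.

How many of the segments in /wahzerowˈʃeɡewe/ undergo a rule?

Segments that undergo a rule: /a/ → [ə] (rule 1); /e/ → [ə] (rule 1); /o/ → [ə] (rule 1); /ɡ/ → [dʒ] (rule 3); /e/ → [ə] (rule 1); /e/ → [ə] (rule 1).
All other segments surface unchanged.

6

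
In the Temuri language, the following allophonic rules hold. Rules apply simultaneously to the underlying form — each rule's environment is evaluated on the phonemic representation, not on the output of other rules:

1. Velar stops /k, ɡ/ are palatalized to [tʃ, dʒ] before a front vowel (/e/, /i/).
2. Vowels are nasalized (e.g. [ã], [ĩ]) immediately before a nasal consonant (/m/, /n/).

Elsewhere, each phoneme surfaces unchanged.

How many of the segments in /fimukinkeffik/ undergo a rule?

Segments that undergo a rule: /i/ → [ĩ] (rule 2); /k/ → [tʃ] (rule 1); /i/ → [ĩ] (rule 2); /k/ → [tʃ] (rule 1).
All other segments surface unchanged.

4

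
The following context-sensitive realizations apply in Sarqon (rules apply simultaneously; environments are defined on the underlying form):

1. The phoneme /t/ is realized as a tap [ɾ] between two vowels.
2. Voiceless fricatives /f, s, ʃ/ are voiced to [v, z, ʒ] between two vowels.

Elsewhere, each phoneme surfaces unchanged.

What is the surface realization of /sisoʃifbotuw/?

[sizoʒifboɾuw]

/s/ — word-initial; rule 2 does not apply here → [s].
/s/ (between /i/ and /o/): between two vowels, so rule 2 applies → [z].
Rule 2 applies to /ʃ/ (between /o/ and /i/: between two vowels) → [ʒ].
/f/ — between /i/ and /b/; rule 2 does not apply here → [f].
/t/ meets the environment for rule 1 (between two vowels) → [ɾ].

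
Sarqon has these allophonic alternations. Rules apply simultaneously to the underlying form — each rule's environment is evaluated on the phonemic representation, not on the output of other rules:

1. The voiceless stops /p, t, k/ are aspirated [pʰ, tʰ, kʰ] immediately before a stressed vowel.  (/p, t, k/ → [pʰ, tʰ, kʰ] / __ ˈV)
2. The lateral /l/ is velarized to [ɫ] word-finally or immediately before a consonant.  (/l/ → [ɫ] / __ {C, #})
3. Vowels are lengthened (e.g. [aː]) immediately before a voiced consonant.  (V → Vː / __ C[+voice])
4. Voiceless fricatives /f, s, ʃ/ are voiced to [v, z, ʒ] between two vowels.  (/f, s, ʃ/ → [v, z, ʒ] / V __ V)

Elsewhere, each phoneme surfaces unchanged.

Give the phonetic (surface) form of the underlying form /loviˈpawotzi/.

[loːviˈpʰaːwotzi]

/l/ (word-initial) fails the environment for rule 2, so it stays [l].
Rule 3 applies to /o/ (between /l/ and /v/: before a voiced consonant) → [oː].
/i/ (between /v/ and /p/): rule 3 targets it, but not before a voiced consonant → unchanged [i].
/p/ (between /i/ and /a/): immediately before a stressed vowel, so rule 1 applies → [pʰ].
/a/ (between /p/ and /w/) occurs before a voiced consonant → [aː] by rule 3.
/o/ (between /w/ and /t/) fails the environment for rule 3, so it stays [o].
/t/ (between /o/ and /z/) fails the environment for rule 1, so it stays [t].
/i/ (word-final) is in the target of rule 3 but the environment (before a voiced consonant) is not met → [i].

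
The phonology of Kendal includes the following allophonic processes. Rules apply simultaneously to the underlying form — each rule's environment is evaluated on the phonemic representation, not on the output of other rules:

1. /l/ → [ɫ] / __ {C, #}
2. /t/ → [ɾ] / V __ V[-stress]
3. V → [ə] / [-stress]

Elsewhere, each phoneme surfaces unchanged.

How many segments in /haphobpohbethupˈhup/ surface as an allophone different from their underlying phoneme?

Segments that undergo a rule: /a/ → [ə] (rule 3); /o/ → [ə] (rule 3); /o/ → [ə] (rule 3); /e/ → [ə] (rule 3); /u/ → [ə] (rule 3).
All other segments surface unchanged.

5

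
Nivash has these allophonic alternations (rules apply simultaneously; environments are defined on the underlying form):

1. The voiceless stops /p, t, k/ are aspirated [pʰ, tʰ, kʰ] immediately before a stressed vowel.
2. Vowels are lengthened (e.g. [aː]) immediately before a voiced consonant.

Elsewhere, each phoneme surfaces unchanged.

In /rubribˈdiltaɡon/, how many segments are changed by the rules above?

5

Segments that undergo a rule: /u/ → [uː] (rule 2); /i/ → [iː] (rule 2); /i/ → [iː] (rule 2); /a/ → [aː] (rule 2); /o/ → [oː] (rule 2).
All other segments surface unchanged.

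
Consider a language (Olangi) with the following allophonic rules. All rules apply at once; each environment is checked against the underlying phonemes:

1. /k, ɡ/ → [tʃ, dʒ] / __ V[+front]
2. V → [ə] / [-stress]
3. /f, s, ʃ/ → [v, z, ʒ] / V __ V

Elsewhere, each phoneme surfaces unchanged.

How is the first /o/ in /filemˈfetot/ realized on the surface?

/o/ (between /t/ and /t/): in an unstressed syllable, so rule 2 applies → [ə].

[ə]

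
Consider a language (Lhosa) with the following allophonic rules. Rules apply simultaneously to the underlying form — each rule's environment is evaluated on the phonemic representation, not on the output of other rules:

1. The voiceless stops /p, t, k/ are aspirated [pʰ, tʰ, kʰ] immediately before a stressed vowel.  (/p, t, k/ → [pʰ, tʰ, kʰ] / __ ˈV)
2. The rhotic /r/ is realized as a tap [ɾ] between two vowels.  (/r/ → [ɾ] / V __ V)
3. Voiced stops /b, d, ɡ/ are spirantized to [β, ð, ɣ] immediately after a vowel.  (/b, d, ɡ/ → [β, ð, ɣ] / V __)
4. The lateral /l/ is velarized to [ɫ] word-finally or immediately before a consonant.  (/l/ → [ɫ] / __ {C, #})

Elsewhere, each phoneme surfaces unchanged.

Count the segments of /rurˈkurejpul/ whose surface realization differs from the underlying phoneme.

3

Segments that undergo a rule: /k/ → [kʰ] (rule 1); /r/ → [ɾ] (rule 2); /l/ → [ɫ] (rule 4).
All other segments surface unchanged.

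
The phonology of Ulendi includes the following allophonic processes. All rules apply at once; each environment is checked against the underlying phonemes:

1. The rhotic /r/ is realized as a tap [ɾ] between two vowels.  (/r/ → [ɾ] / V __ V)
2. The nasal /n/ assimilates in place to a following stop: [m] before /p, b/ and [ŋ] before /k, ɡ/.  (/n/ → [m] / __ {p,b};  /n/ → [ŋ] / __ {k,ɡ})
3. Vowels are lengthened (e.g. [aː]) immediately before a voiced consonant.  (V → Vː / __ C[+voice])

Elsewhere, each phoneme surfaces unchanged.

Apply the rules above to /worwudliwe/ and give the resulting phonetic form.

[woːrwuːdliːwe]

/w/ stays [w].
/o/ (between /w/ and /r/): before a voiced consonant, so rule 3 applies → [oː].
/r/ — between /o/ and /w/; rule 1 does not apply here → [r].
/w/ (between /r/ and /u/) is unaffected → [w].
/u/ — between /w/ and /d/, before a voiced consonant — surfaces as [uː] (rule 3).
/d/ (between /u/ and /l/): no rule targets it → [d].
/l/ (between /d/ and /i/) is unaffected → [l].
/i/ (between /l/ and /w/) occurs before a voiced consonant → [iː] by rule 3.
/w/ (between /i/ and /e/): no rule targets it → [w].
/e/ — word-final; rule 3 does not apply here → [e].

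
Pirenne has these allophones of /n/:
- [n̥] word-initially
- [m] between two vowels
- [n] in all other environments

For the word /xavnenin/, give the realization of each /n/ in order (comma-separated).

[n], [m], [n]

Occurrence 1 (position 4): no conditioning environment matches → elsewhere allophone [n].
Occurrence 2 (position 6): between two vowels → [m].
Occurrence 3 (position 8): no conditioning environment matches → elsewhere allophone [n].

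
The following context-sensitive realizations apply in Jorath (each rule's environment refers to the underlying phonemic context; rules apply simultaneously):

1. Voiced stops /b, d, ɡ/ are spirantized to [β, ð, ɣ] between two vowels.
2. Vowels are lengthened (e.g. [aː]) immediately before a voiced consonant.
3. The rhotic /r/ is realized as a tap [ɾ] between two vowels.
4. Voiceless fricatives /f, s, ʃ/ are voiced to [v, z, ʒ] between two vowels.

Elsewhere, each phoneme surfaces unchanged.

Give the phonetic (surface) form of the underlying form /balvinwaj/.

/b/ (word-initial) fails the environment for rule 1, so it stays [b].
Rule 2 applies to /a/ (between /b/ and /l/: before a voiced consonant) → [aː].
/i/ (between /v/ and /n/): before a voiced consonant, so rule 2 applies → [iː].
/a/ meets the environment for rule 2 (before a voiced consonant) → [aː].

[baːlviːnwaːj]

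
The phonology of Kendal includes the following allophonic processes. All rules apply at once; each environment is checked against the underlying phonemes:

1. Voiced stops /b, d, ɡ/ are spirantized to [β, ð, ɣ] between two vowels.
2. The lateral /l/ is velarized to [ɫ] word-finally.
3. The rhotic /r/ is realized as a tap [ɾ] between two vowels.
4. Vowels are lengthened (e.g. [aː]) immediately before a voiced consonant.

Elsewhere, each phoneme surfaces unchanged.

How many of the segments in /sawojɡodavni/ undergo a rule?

Segments that undergo a rule: /a/ → [aː] (rule 4); /o/ → [oː] (rule 4); /o/ → [oː] (rule 4); /d/ → [ð] (rule 1); /a/ → [aː] (rule 4).
All other segments surface unchanged.

5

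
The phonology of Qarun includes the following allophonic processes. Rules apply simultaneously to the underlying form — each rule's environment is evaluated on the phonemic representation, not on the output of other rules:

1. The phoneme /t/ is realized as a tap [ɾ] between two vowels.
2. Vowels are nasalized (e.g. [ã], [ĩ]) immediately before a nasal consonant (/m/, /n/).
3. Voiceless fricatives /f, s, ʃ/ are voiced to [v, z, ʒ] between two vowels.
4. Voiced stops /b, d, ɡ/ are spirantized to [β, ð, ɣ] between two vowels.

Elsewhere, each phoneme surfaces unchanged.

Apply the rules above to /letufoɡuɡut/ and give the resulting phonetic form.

/e/ — between /l/ and /t/; rule 2 does not apply here → [e].
/t/ — between /e/ and /u/, between two vowels — surfaces as [ɾ] (rule 1).
/u/ (between /t/ and /f/) fails the environment for rule 2, so it stays [u].
/f/ meets the environment for rule 3 (between two vowels) → [v].
/o/ (between /f/ and /ɡ/) is in the target of rule 2 but the environment (before a nasal consonant) is not met → [o].
Rule 4 applies to /ɡ/ (between /o/ and /u/: between two vowels) → [ɣ].
/u/ (between /ɡ/ and /ɡ/) is in the target of rule 2 but the environment (before a nasal consonant) is not met → [u].
/ɡ/ — between /u/ and /u/, between two vowels — surfaces as [ɣ] (rule 4).
/u/ (between /ɡ/ and /t/) fails the environment for rule 2, so it stays [u].
/t/ (word-final) fails the environment for rule 1, so it stays [t].

[leɾuvoɣuɣut]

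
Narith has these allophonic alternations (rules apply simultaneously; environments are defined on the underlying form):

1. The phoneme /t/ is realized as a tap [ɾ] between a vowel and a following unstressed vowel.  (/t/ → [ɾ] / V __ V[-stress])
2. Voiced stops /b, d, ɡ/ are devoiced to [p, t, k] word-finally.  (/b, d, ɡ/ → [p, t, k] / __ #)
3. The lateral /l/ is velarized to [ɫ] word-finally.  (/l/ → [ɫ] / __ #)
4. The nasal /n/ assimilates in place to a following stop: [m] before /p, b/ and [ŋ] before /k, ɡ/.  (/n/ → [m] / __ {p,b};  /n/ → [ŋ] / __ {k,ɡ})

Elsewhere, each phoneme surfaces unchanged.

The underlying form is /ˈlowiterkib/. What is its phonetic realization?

/l/ (word-initial) fails the environment for rule 3, so it stays [l].
/t/ meets the environment for rule 1 (between a vowel and a following unstressed vowel) → [ɾ].
/b/ (word-final) occurs word-finally → [p] by rule 2.

[ˈlowiɾerkip]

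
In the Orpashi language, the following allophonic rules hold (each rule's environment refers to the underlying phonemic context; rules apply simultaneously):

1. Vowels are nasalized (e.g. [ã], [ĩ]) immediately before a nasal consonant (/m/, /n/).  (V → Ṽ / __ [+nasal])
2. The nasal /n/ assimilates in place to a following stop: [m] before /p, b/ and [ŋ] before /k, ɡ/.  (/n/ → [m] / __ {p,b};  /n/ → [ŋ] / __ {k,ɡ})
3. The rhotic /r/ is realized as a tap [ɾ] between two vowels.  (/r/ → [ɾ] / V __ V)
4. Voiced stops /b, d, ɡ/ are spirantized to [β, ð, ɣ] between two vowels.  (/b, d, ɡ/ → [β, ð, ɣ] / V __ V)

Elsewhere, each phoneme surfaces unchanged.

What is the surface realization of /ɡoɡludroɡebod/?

[ɡoɡludroɣeβod]

/ɡ/ — word-initial; rule 4 does not apply here → [ɡ].
/o/ (between /ɡ/ and /ɡ/) fails the environment for rule 1, so it stays [o].
/ɡ/ (between /o/ and /l/) fails the environment for rule 4, so it stays [ɡ].
/l/ — not in any rule's target class → [l].
/u/ — between /l/ and /d/; rule 1 does not apply here → [u].
/d/ (between /u/ and /r/) is in the target of rule 4 but the environment (between two vowels) is not met → [d].
/r/ (between /d/ and /o/): rule 3 targets it, but not between two vowels → unchanged [r].
/o/ (between /r/ and /ɡ/) is in the target of rule 1 but the environment (before a nasal consonant) is not met → [o].
/ɡ/ (between /o/ and /e/) occurs between two vowels → [ɣ] by rule 4.
/e/ — between /ɡ/ and /b/; rule 1 does not apply here → [e].
/b/ — between /e/ and /o/, between two vowels — surfaces as [β] (rule 4).
/o/ (between /b/ and /d/) fails the environment for rule 1, so it stays [o].
/d/ (word-final) is in the target of rule 4 but the environment (between two vowels) is not met → [d].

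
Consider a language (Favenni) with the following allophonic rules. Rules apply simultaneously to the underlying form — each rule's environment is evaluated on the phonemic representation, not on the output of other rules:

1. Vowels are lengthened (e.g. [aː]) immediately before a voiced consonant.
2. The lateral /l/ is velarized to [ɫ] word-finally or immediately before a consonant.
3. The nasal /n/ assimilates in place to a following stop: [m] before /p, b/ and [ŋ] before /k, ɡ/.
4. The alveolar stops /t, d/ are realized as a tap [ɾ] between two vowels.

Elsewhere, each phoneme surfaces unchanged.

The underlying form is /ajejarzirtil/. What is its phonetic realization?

/a/ — word-initial, before a voiced consonant — surfaces as [aː] (rule 1).
/j/ — not in any rule's target class → [j].
/e/ — between /j/ and /j/, before a voiced consonant — surfaces as [eː] (rule 1).
/j/ (between /e/ and /a/) is unaffected → [j].
/a/ meets the environment for rule 1 (before a voiced consonant) → [aː].
/r/ (between /a/ and /z/): no rule targets it → [r].
/z/ stays [z].
/i/ — between /z/ and /r/, before a voiced consonant — surfaces as [iː] (rule 1).
/r/ (between /i/ and /t/): no rule targets it → [r].
/t/ (between /r/ and /i/): rule 4 targets it, but not between two vowels → unchanged [t].
/i/ meets the environment for rule 1 (before a voiced consonant) → [iː].
/l/ — word-final, word-finally or immediately before a consonant — surfaces as [ɫ] (rule 2).

[aːjeːjaːrziːrtiːɫ]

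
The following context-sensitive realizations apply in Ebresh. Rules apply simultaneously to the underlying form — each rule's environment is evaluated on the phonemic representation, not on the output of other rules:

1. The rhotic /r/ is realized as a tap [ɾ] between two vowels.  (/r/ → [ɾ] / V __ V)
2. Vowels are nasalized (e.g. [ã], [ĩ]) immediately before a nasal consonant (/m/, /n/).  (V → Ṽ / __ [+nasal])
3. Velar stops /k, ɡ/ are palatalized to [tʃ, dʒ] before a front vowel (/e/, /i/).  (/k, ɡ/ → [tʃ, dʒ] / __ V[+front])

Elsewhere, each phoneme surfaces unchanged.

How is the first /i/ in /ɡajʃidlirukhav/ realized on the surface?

/i/ — between /ʃ/ and /d/; rule 2 does not apply here → [i].

[i]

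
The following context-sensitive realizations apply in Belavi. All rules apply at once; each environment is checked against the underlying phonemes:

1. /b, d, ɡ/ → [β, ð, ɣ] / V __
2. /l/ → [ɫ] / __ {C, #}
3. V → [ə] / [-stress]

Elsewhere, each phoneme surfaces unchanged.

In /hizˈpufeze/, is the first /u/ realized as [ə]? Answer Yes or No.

/u/ (between /p/ and /f/) is in the target of rule 3 but the environment (in an unstressed syllable) is not met → [u].
The actual realization is [u], not [ə].

No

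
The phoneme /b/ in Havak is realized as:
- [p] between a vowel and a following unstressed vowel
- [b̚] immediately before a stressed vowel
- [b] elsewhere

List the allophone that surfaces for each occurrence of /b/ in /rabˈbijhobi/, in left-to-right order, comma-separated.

[b], [b̚], [p]

Occurrence 1 (position 3): no conditioning environment matches → elsewhere allophone [b].
Occurrence 2 (position 4): immediately before a stressed vowel → [b̚].
Occurrence 3 (position 9): between a vowel and a following unstressed vowel → [p].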